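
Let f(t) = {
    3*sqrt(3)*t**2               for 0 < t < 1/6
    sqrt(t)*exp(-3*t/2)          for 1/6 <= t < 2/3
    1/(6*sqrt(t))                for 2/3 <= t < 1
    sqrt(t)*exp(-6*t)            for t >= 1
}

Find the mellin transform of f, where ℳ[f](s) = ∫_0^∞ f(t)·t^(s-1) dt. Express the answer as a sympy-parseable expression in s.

peel off the shared t-power: 3*sqrt(3)*t**(3/2) on [0, 1/6); exp(-3*t/2) on [1/6, 2/3); 1/(6*t) on [2/3, 1); …
back out the common scale on t: t**(3/2) on [0, 1/2); exp(-t/2) on [1/2, 2); 1/(2*t) on [2, 3); …
summing 4 kernel integrals split by 1/6, 2/3, 1 yields ℳ[f](s)
∫ 3*sqrt(3)*t**2·t^(s-1) over [0, 1/6)
on [1/6, 2/3) integrate f = sqrt(t)*exp(-3*t/2) against the kernel
∫ over [2/3, 1) of 1/(6*sqrt(t))·t^(s-1) joins the sum
∫ sqrt(t)*exp(-6*t)·t^(s-1) over [1, ∞)

(-8*2**(2*s)*6**(s + 1/2)*(s + 2)*(2*s - 1)*uppergamma(s + 1/2, 1) - 4*2**(2*s)*6**(s + 1/2)*(s + 2) + 4*24**(s + 1/2)*(s + 2)*(2*s - 1)*uppergamma(s + 1/2, 1/4) + 8*6**(2*s)*(s + 2) + 4*6**(s + 1/2)*(s + 2)*(2*s - 1)*uppergamma(s + 1/2, 6) + sqrt(2)*6**(s + 1/2)*(2*s - 1))/(24*6**(2*s)*(s + 2)*(2*s - 1))
  Re(s) > -2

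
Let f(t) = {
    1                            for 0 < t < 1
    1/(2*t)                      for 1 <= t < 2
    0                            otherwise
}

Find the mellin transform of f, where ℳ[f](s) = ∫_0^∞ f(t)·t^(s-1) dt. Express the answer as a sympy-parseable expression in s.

(2**s*s + 2*s - 4)/(4*s*(s - 1))
  Re(s) > 0

the shared t-power comes off first: t on [0, 1); 1/2 on [1, 2)
cuts at 1: linearity sums the 2 kernel integrals
over [0, 1), the kernel integral of 1 enters the sum
over [1, 2), the kernel integral of 1/(2*t) enters the sum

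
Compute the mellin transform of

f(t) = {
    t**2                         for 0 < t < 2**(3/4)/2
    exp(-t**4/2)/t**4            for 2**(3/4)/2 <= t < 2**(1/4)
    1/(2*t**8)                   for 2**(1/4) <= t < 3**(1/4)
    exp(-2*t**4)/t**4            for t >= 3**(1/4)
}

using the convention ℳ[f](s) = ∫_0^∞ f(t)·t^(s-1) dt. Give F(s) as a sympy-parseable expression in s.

peel off the power substitution: t on [0, sqrt(2)/2); exp(-t**2/2)/t**2 on [sqrt(2)/2, sqrt(2)); 1/(2*t**4) on [sqrt(2), sqrt(3)); …
peel off the power substitution: sqrt(t) on [0, 1/2); exp(-t/2)/t on [1/2, 2); 1/(2*t**2) on [2, 3); …
the shared t-power comes off first: t**(3/2) on [0, 1/2); exp(-t/2) on [1/2, 2); 1/(2*t) on [2, 3); …
treat the 4 regions marked off by 2**(3/4)/2, 2**(1/4), 3**(1/4) separately and sum
[0, 2**(3/4)/2) adds the kernel integral of t**2
on [2**(3/4)/2, 2**(1/4)): add ∫ exp(-t**4/2)/t**4·t^(s-1) dt
on [2**(1/4), 3**(1/4)) integrate f = 1/(2*t**8) against the kernel
for t in [3**(1/4), ∞): the term is ∫ exp(-2*t**4)/t**4·t^(s-1)

(sqrt(2)*3**(3/4)/6)**s*(-9*2**(s/2)*6**(s/4)*(s - 8)*(s + 2)*uppergamma(s/4 - 1, 1) - 9*2**(s/2)*6**(s/4)*(s + 2) + 9*24**(s/4)*(s - 8)*(s + 2)*uppergamma(s/4 - 1, 1/4) + 36*6**(s/4)*(s - 8)*(s + 2)*uppergamma(s/4 - 1, 6) + 36*sqrt(2)*6**(s/4)*(s - 8) + 4*6**(s/2)*(s + 2))/(72*(s - 8)*(s + 2))
  Re(s) > -2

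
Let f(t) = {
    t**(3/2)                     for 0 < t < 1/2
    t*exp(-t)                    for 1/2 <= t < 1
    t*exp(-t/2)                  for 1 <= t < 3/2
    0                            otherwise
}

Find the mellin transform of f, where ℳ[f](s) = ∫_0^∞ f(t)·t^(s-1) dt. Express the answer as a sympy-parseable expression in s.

(4*2**(2*s)*(2*s + 3)*uppergamma(s + 1, 1/2) - 4*2**(2*s)*(2*s + 3)*uppergamma(s + 1, 3/4) + 2*2**s*(2*s + 3)*uppergamma(s + 1, 1/2) - 2*2**s*(2*s + 3)*uppergamma(s + 1, 1) + sqrt(2))/(2*2**s*(2*s + 3))
  Re(s) > -3/2

remove the shared t-power first: sqrt(t) on [0, 1/2); exp(-t) on [1/2, 1); exp(-t/2) on [1, 3/2)
breakpoints 1/2, 1: one integral from each of the 3 segments
segment 0 to 1/2 holds t**(3/2); add its integral
between 1/2 and 1 the integrand is t*exp(-t)·t^(s-1)
∫ over [1, 3/2) of t*exp(-t/2)·t^(s-1) joins the sum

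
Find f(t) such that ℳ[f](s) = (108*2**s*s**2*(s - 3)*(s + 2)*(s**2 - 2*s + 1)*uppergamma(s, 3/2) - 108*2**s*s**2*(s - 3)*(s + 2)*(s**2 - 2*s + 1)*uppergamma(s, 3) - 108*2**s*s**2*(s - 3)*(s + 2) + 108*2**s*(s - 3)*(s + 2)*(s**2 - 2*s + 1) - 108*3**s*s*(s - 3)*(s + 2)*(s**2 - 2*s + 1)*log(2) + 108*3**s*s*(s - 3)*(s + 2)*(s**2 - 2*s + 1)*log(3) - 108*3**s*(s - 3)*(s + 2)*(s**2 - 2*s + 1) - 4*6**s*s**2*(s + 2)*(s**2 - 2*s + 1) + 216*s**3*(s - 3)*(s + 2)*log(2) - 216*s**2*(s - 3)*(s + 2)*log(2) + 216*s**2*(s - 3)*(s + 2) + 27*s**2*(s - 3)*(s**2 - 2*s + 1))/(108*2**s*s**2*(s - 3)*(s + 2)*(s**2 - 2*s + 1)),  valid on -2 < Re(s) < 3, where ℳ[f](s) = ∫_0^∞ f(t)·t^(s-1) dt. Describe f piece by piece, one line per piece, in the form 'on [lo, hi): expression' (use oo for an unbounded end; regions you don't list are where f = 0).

cuts at 1/2, 1, 3/2, 3: linearity sums the 5 kernel integrals
segment [0, 1/2) carries t**2; integrate it
over [1/2, 1), the kernel integral of log(t)/t enters the sum
∫ over [1, 3/2) of log(t)·t^(s-1) joins the sum
[3/2, 3) adds the kernel integral of exp(-t)
for t in [3, ∞): the term is ∫ t**(-3)·t^(s-1)

on [0, 1/2): t**2
on [1/2, 1): log(t)/t
on [1, 3/2): log(t)
on [3/2, 3): exp(-t)
on [3, oo): t**(-3)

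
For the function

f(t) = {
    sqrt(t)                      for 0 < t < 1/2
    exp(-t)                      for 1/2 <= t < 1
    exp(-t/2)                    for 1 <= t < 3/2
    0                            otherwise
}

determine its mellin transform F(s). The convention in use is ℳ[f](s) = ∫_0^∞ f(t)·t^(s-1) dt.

(2**s*(2*s + 1)*uppergamma(s, 1/2) - 2**s*(2*s + 1)*uppergamma(s, 1) + 4**s*(2*s + 1)*uppergamma(s, 1/2) - 4**s*(2*s + 1)*uppergamma(s, 3/4) + sqrt(2))/(2**s*(2*s + 1))
  Re(s) > -1/2

cuts at 1/2, 1: linearity sums the 3 kernel integrals
for t in [0, 1/2): the term is ∫ sqrt(t)·t^(s-1)
segment [1/2, 1) carries exp(-t); integrate it
on [1, 3/2) integrate f = exp(-t/2) against the kernel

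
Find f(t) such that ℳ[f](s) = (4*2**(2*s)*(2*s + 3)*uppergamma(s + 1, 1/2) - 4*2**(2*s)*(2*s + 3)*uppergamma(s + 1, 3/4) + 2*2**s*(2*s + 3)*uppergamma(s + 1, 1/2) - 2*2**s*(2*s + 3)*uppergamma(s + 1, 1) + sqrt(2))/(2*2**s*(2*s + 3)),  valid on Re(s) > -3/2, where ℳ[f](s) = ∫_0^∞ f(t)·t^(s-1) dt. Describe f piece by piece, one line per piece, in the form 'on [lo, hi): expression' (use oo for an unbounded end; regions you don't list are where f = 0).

on [0, 1/2): t**(3/2)
on [1/2, 1): t*exp(-t)
on [1, 3/2): t*exp(-t/2)

peel off the shared t-power: t on [0, 1/2); sqrt(t)*exp(-t) on [1/2, 1); sqrt(t)*exp(-t/2) on [1, 3/2)
remove the shared t-power first: sqrt(t) on [0, 1/2); exp(-t) on [1/2, 1); exp(-t/2) on [1, 3/2)
treat the 3 regions marked off by 1/2, 1 separately and sum
piece [0, 1/2): integrate t**(3/2) against the kernel
piece [1/2, 1): integrate t*exp(-t) against the kernel
between 1 and 3/2 the integrand is t*exp(-t/2)·t^(s-1)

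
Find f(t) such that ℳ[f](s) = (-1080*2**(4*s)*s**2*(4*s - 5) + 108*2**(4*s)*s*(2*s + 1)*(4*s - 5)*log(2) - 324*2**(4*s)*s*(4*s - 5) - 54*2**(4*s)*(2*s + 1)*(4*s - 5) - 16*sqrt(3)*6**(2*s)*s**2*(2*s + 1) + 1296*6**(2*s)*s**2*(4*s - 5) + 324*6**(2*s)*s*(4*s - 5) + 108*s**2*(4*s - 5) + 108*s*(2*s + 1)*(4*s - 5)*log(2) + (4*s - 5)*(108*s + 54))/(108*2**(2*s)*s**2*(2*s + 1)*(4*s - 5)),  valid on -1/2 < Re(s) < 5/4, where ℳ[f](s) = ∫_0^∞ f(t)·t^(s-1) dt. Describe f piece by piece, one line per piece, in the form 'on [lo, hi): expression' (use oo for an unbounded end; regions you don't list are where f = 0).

back out the power substitution: t on [0, 1/2); log(t) on [1/2, 2); t + 3 on [2, 3); …
treat the 4 regions marked off by 1/4, 4, 9 separately and sum
the [0, 1/4) slice contributes ∫ sqrt(t)·t^(s-1) dt
the [1/4, 4) slice contributes ∫ log(sqrt(t))·t^(s-1) dt
between 4 and 9 the integrand is (sqrt(t) + 3)·t^(s-1)
over [9, ∞), the kernel integral of t**(-5/4) enters the sum

on [0, 1/4): sqrt(t)
on [1/4, 4): log(sqrt(t))
on [4, 9): sqrt(t) + 3
on [9, oo): t**(-5/4)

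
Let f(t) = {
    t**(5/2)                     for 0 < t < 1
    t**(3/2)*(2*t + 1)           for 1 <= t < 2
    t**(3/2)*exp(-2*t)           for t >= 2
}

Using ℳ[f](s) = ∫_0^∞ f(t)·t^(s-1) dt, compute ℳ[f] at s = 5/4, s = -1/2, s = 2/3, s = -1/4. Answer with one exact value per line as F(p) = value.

F(5/4) = -104/165 + 2**(1/4)*uppergamma(11/4, 4)/8 + 944*2**(3/4)/165
F(-1/2) = exp(-4)/2 + 9/2
F(2/3) = -192/247 + 2**(5/6)*uppergamma(13/6, 4)/8 + 1704*2**(1/6)/247
F(-1/4) = -56/45 + 2**(3/4)*uppergamma(5/4, 4)/4 + 232*2**(1/4)/45

undo the shared t-power: t**2 on [0, 1); t*(2*t + 1) on [1, 2); t*exp(-2*t) on [2, ∞)
strip the shared t-power: t on [0, 1); 2*t + 1 on [1, 2); exp(-2*t) on [2, ∞)
cuts at 1, 2: linearity sums the 3 kernel integrals
on [0, 1) integrate f = t**(5/2) against the kernel
∫ t**(3/2)*(2*t + 1)·t^(s-1) over [1, 2)
∫ over [2, ∞) of t**(3/2)*exp(-2*t)·t^(s-1) joins the sum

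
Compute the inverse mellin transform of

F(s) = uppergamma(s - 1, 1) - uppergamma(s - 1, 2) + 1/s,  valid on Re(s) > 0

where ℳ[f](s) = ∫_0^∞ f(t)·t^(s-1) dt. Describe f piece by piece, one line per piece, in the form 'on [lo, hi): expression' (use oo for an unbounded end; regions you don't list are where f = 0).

reversing the shared t-power: t on [0, 1); exp(-t) on [1, 2)
integrate the 2 segments split at 1, then add the results
[0, 1) adds the kernel integral of 1
between 1 and 2 the integrand is exp(-t)/t·t^(s-1)

on [0, 1): 1
on [1, 2): exp(-t)/t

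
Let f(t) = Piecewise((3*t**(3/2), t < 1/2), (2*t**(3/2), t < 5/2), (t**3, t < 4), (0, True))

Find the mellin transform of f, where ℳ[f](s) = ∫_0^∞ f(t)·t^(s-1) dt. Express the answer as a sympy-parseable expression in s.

(2*2**(-s - 3/2)*(s + 3) + 4**(s + 3)*(2*s + 3) + 4*(5/2)**(s + 3/2)*(s + 3) - (5/2)**(s + 3)*(2*s + 3))/((s + 3)*(2*s + 3))
  Re(s) > -3/2

decompose at 1/2, 5/2; ℳ[f](s) sums the 3 pieces' integrals
∫ over [0, 1/2) of 3*t**(3/2)·t^(s-1) joins the sum
the [1/2, 5/2) slice contributes ∫ 2*t**(3/2)·t^(s-1) dt
segment 5/2 to 4 holds t**3; add its integral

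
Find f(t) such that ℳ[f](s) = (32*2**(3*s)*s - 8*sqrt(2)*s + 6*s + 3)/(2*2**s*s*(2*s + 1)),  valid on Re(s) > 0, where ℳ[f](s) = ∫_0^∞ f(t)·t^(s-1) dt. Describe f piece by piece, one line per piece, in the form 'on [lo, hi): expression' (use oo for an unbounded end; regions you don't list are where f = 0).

slice at 1/2, transform all 2 pieces, and sum them
for t in [0, 1/2): the term is ∫ 3/2·t^(s-1)
on [1/2, 4) integrate f = 4*sqrt(t) against the kernel

on [0, 1/2): 3/2
on [1/2, 4): 4*sqrt(t)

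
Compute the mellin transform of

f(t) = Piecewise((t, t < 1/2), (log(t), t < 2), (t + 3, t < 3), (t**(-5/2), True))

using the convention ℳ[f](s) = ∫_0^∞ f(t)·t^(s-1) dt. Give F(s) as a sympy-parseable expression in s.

treat the 4 regions marked off by 1/2, 2, 3 separately and sum
over [0, 1/2), the kernel integral of t enters the sum
[1/2, 2) adds the kernel integral of log(t)
on [2, 3) integrate f = (t + 3) against the kernel
∫ over [3, ∞) of t**(-5/2)·t^(s-1) joins the sum

(-270*2**(2*s)*s**2*(2*s - 5) + 54*2**(2*s)*s*(s + 1)*(2*s - 5)*log(2) - 162*2**(2*s)*s*(2*s - 5) - 54*2**(2*s)*(s + 1)*(2*s - 5) - 4*sqrt(3)*6**s*s**2*(s + 1) + 324*6**s*s**2*(2*s - 5) + 162*6**s*s*(2*s - 5) + 27*s**2*(2*s - 5) + 54*s*(s + 1)*(2*s - 5)*log(2) + (2*s - 5)*(54*s + 54))/(54*2**s*s**2*(s + 1)*(2*s - 5))
  -1 < Re(s) < 5/2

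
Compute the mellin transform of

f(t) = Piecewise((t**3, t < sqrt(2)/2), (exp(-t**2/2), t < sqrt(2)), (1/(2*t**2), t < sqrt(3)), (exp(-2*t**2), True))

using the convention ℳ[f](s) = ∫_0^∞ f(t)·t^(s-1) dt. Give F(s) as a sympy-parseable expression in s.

strip the power substitution: t**(3/2) on [0, 1/2); exp(-t/2) on [1/2, 2); 1/(2*t) on [2, 3); …
integrate the 4 segments split at sqrt(2)/2, sqrt(2), sqrt(3), then add the results
segment 0 to sqrt(2)/2 holds t**3; add its integral
over [sqrt(2)/2, sqrt(2)), the kernel integral of exp(-t**2/2) enters the sum
on [sqrt(2), sqrt(3)) integrate f = 1/(2*t**2) against the kernel
segment [sqrt(3), ∞) carries exp(-2*t**2); integrate it

(sqrt(3)/6)**s*(-6*2**s*6**(s/2)*(s - 2)*(s + 3)*uppergamma(s/2, 1) + 6*6**(s/2)*(s - 2)*(s + 3)*uppergamma(s/2, 6) + 3*sqrt(2)*6**(s/2)*(s - 2) + 2*6**s*(s + 3) + 6*(2*sqrt(6))**s*(s - 2)*(s + 3)*uppergamma(s/2, 1/4) - 3*(2*sqrt(6))**s*(s + 3))/(12*(s - 2)*(s + 3))
  Re(s) > -3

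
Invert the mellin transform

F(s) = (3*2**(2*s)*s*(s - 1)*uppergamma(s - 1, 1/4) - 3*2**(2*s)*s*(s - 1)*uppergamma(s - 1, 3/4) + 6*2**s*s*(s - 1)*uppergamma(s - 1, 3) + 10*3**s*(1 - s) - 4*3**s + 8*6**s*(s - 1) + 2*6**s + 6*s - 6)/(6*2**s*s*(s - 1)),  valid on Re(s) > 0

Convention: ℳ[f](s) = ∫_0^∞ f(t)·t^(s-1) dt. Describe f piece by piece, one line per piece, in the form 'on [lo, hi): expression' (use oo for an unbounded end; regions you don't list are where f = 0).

on [0, 1/2): 1
on [1/2, 3/2): exp(-t/2)/t
on [3/2, 3): (t + 1)/t
on [3, oo): exp(-t)/t

invert the shared t-power to get t on [0, 1/2); exp(-t/2) on [1/2, 3/2); t + 1 on [3/2, 3); …
split f at 1/2, 3/2, 3: ℳ[f](s) collects 4 kernel integrals
piece [0, 1/2): integrate 1 against the kernel
between 1/2 and 3/2 the integrand is exp(-t/2)/t·t^(s-1)
the [3/2, 3) slice contributes ∫ (t + 1)/t·t^(s-1) dt
[3, ∞) adds the kernel integral of exp(-t)/t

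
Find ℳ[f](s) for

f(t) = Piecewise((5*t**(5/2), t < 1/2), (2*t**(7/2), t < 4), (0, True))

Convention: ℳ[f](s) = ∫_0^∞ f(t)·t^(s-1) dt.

summing 2 kernel integrals split by 1/2 yields ℳ[f](s)
[0, 1/2) adds the kernel integral of 5*t**(5/2)
between 1/2 and 4 the integrand is 2*t**(7/2)·t^(s-1)

(2048*2**(3*s)*s + 5120*2**(3*s) + 4*sqrt(2)*s + 15*sqrt(2))/(2*2**s*(4*s**2 + 24*s + 35))
  Re(s) > -5/2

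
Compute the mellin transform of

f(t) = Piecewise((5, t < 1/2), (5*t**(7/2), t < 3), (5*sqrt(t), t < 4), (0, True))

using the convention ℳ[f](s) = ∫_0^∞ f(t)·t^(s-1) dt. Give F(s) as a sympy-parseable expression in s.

split f at 1/2, 3: ℳ[f](s) collects 3 kernel integrals
for t in [0, 1/2): the term is ∫ 5·t^(s-1)
on [1/2, 3): add ∫ 5*t**(7/2)·t^(s-1) dt
segment 3 to 4 holds 5*sqrt(t); add its integral

5*(64*2**(3*s)*s**2 + 224*2**(3*s)*s + 832*sqrt(3)*6**s*s**2 + 320*sqrt(3)*6**s*s - 2*sqrt(2)*s**2 + 32*s**2 - sqrt(2)*s + 128*s + 56)/(8*2**s*s*(4*s**2 + 16*s + 7))
  Re(s) > 0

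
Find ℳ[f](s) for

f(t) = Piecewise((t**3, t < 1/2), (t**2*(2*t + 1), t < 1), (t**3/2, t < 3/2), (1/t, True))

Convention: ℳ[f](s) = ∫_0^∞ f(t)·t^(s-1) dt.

invert the shared t-power to get t on [0, 1/2); 2*t + 1 on [1/2, 1); t/2 on [1, 3/2); …
f breaks at 1/2, 1, 3/2 into 4 integrals to sum
for t in [0, 1/2): the term is ∫ t**3·t^(s-1)
on [1/2, 1) integrate f = t**2*(2*t + 1) against the kernel
on [1, 3/2) integrate f = t**3/2 against the kernel
piece [3/2, ∞): integrate 1/t against the kernel

(120*2**s*s**2 + 168*2**s*s - 288*2**s + 49*3**s*s**2 - 79*3**s*s - 354*3**s - 18*s**2 - 30*s + 48)/(48*2**s*(s**3 + 4*s**2 + s - 6))
  -3 < Re(s) < 1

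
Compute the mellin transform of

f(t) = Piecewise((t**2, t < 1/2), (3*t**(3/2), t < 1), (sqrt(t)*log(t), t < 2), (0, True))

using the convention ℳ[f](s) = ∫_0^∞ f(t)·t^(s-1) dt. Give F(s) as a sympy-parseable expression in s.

2**(-s - 5/2)*(2**(s + 7/2)*(2*s + 1)**2*(3*s + 6) + 2**(s + 9/2)*(s + 2)*(2*s + 3) - 2**(2*s + 5)*(s + 2)*(2*s + 3) + 16*4**s*(s + 2)*(2*s + 1)*(2*s + 3)*log(2) + (-12*s - 24)*(2*s + 1)**2 + sqrt(2)*(2*s + 1)**2*(2*s + 3))/((s + 2)*(2*s + 1)**2*(2*s + 3))
  Re(s) > -2

back out the shared t-power: t**(3/2) on [0, 1/2); 3*t on [1/2, 1); log(t) on [1, 2)
split f at 1/2, 1: ℳ[f](s) collects 3 kernel integrals
for t in [0, 1/2): the term is ∫ t**2·t^(s-1)
between 1/2 and 1 the integrand is 3*t**(3/2)·t^(s-1)
segment 1 to 2 holds sqrt(t)*log(t); add its integral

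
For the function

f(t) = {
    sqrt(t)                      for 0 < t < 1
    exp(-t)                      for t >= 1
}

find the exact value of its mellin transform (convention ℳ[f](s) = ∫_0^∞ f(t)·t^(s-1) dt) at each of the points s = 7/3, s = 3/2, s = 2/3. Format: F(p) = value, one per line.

decompose at 1; ℳ[f](s) sums the 2 pieces' integrals
[0, 1) adds the kernel integral of sqrt(t)
segment 1 to ∞ holds exp(-t); add its integral

F(7/3) = 6/17 + uppergamma(7/3, 1)
F(3/2) = sqrt(pi)*erfc(1)/2 + exp(-1) + 1/2
F(2/3) = uppergamma(2/3, 1) + 6/7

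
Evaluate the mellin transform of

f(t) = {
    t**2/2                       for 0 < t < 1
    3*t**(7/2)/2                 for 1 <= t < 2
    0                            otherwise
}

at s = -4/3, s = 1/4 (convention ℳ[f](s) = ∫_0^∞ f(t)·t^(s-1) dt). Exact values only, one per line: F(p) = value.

F(-4/3) = 3/52 + 36*2**(1/6)/13
F(1/4) = -8/45 + 16*2**(3/4)/5

along the cuts 1, ℳ[f](s) splits into 2 integrals
segment [0, 1) carries t**2/2; integrate it
on [1, 2): add ∫ 3*t**(7/2)/2·t^(s-1) dt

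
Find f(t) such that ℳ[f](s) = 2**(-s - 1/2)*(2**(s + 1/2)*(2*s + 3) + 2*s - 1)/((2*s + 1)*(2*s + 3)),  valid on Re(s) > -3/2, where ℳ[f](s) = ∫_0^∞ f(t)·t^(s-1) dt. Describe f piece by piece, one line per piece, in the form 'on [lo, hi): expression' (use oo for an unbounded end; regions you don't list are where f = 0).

remove the shared t-power first: 2*t on [0, 1/2); 1/2 on [1/2, 1)
strip the common scale on t: t on [0, 1); 1/2 on [1, 2)
treat the 2 regions marked off by 1/2 separately and sum
piece [0, 1/2): integrate 2*t**(3/2) against the kernel
[1/2, 1) adds the kernel integral of sqrt(t)/2

on [0, 1/2): 2*t**(3/2)
on [1/2, 1): sqrt(t)/2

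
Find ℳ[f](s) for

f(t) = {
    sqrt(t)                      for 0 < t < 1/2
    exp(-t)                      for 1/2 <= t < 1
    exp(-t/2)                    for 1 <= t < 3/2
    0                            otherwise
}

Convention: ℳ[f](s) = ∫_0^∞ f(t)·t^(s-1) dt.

decompose at 1/2, 1; ℳ[f](s) sums the 3 pieces' integrals
on [0, 1/2) integrate f = sqrt(t) against the kernel
segment [1/2, 1) carries exp(-t); integrate it
segment [1, 3/2) carries exp(-t/2); integrate it

(2**s*(2*s + 1)*uppergamma(s, 1/2) - 2**s*(2*s + 1)*uppergamma(s, 1) + 4**s*(2*s + 1)*uppergamma(s, 1/2) - 4**s*(2*s + 1)*uppergamma(s, 3/4) + sqrt(2))/(2**s*(2*s + 1))
  Re(s) > -1/2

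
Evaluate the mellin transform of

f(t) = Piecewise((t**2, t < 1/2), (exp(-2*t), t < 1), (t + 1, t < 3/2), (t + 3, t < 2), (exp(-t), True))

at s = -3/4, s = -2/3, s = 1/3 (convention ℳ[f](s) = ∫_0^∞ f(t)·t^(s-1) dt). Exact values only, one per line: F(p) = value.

treat the 5 regions marked off by 1/2, 1, 3/2, 2 separately and sum
∫ t**2·t^(s-1) over [0, 1/2)
over [1/2, 1), the kernel integral of exp(-2*t) enters the sum
segment [1, 3/2) carries (t + 1); integrate it
∫ (t + 3)·t^(s-1) over [3/2, 2)
segment 2 to ∞ holds exp(-t); add its integral

F(-3/4) = 2**(3/4)*(-4*2**(1/4)/3 - uppergamma(-3/4, 2) + 2**(1/4)*uppergamma(-3/4, 2)/2 + uppergamma(-3/4, 1) + 1/5 + 8*3**(1/4)/9 + sqrt(2))
F(-2/3) = 2**(2/3)*(-3*2**(1/3)/4 - uppergamma(-2/3, 2) + 2**(1/3)*uppergamma(-2/3, 2)/2 + uppergamma(-2/3, 1) + 3/16 + 3*2**(2/3)/8 + 3**(1/3))
F(1/3) = 2**(2/3)*(-168*3**(1/3) - 105*2**(1/3) - 28*uppergamma(1/3, 2) + 28*2**(1/3)*uppergamma(1/3, 2) + 3 + 28*uppergamma(1/3, 1) + 294*2**(2/3))/56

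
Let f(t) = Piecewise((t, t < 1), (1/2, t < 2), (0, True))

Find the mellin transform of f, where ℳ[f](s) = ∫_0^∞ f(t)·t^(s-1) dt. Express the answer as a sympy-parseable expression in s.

(2**s*(s + 1) + s - 1)/(2*s*(s + 1))
  Re(s) > -1

slice at 1, transform all 2 pieces, and sum them
over [0, 1), the kernel integral of t enters the sum
on [1, 2): add ∫ 1/2·t^(s-1) dt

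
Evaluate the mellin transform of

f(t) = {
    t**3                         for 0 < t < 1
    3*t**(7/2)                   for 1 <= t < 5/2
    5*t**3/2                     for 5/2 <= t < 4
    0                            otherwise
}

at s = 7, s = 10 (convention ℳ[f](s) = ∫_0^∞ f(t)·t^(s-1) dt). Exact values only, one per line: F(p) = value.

slice at 1, 5/2, transform all 3 pieces, and sum them
between 0 and 1 the integrand is t**3·t^(s-1)
segment 1 to 5/2 holds 3*t**(7/2); add its integral
segment 5/2 to 4 holds 5*t**3/2; add its integral

F(7) = 9765625*sqrt(10)/7168 + 37239140341/143360
F(10) = 1220703125*sqrt(10)/73728 + 24684079705807/1916928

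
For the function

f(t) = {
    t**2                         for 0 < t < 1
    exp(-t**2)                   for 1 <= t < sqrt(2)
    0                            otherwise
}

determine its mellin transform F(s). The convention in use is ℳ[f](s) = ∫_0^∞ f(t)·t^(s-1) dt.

undo the power substitution: t on [0, 1); exp(-t) on [1, 2)
summing 2 kernel integrals split by 1 yields ℳ[f](s)
between 0 and 1 the integrand is t**2·t^(s-1)
segment 1 to sqrt(2) holds exp(-t**2); add its integral

((s + 2)*uppergamma(s/2, 1) - (s + 2)*uppergamma(s/2, 2) + 2)/(2*(s + 2))
  Re(s) > -2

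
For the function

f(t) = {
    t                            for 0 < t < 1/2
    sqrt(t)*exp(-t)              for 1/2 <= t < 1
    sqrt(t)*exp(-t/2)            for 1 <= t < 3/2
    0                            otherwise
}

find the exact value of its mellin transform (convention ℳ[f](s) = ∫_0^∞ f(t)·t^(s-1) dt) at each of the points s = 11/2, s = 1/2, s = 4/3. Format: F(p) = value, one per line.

F(11/2) = -260103*exp(-3/4)/16 - 326*exp(-1) + sqrt(2)/832 + 411515*exp(-1/2)/32
F(1/2) = -2*exp(-3/4) - exp(-1) + sqrt(2)/6 + 3*exp(-1/2)
F(4/3) = -2*2**(5/6)*uppergamma(11/6, 3/4) - uppergamma(11/6, 1) + 3*2**(2/3)/56 + uppergamma(11/6, 1/2) + 2*2**(5/6)*uppergamma(11/6, 1/2)

remove the shared t-power first: sqrt(t) on [0, 1/2); exp(-t) on [1/2, 1); exp(-t/2) on [1, 3/2)
the 3 pieces separated at 1/2, 1 each add one integral
over [0, 1/2), the kernel integral of t enters the sum
[1/2, 1) adds the kernel integral of sqrt(t)*exp(-t)
∫ sqrt(t)*exp(-t/2)·t^(s-1) over [1, 3/2)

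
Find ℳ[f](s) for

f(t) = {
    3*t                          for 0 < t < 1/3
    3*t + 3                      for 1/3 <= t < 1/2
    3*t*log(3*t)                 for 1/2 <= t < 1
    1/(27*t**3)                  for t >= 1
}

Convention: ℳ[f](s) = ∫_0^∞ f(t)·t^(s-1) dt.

(-162*2**s*s*(s - 3)*(s**2 + 2*s + 1) - 162*2**s*(s - 3)*(s**2 + 2*s + 1) - 81*3**s*s**2*(s - 3)*(s + 1)*log(3) + 81*3**s*s**2*(s - 3)*(s + 1)*log(2) - 81*3**s*s*(s - 3)*(s + 1)*log(3) + 81*3**s*s*(s - 3)*(s + 1)*log(2) + 81*3**s*s*(s - 3)*(s + 1) + 243*3**s*s*(s - 3)*(s**2 + 2*s + 1) + 162*3**s*(s - 3)*(s**2 + 2*s + 1) + 162*6**s*s**2*(s - 3)*(s + 1)*log(3) - 162*6**s*s*(s - 3)*(s + 1) + 162*6**s*s*(s - 3)*(s + 1)*log(3) - 2*6**s*s*(s + 1)*(s**2 + 2*s + 1))/(54*2**(2*s)*(3/2)**s*s*(s - 3)*(s + 1)*(s**2 + 2*s + 1))
  -1 < Re(s) < 3

back out the common scale on t: 2*t on [0, 1/2); 2*t + 3 on [1/2, 3/4); 2*t*log(2*t) on [3/4, 3/2); …
reversing the common scale on t: t on [0, 1); t + 3 on [1, 3/2); t*log(t) on [3/2, 3); …
linearity at 1/3, 1/2, 1 turns ℳ[f](s) into 4 summed integrals
for t in [0, 1/3): the term is ∫ 3*t·t^(s-1)
between 1/3 and 1/2 the integrand is (3*t + 3)·t^(s-1)
∫ 3*t*log(3*t)·t^(s-1) over [1/2, 1)
for t in [1, ∞): the term is ∫ 1/(27*t**3)·t^(s-1)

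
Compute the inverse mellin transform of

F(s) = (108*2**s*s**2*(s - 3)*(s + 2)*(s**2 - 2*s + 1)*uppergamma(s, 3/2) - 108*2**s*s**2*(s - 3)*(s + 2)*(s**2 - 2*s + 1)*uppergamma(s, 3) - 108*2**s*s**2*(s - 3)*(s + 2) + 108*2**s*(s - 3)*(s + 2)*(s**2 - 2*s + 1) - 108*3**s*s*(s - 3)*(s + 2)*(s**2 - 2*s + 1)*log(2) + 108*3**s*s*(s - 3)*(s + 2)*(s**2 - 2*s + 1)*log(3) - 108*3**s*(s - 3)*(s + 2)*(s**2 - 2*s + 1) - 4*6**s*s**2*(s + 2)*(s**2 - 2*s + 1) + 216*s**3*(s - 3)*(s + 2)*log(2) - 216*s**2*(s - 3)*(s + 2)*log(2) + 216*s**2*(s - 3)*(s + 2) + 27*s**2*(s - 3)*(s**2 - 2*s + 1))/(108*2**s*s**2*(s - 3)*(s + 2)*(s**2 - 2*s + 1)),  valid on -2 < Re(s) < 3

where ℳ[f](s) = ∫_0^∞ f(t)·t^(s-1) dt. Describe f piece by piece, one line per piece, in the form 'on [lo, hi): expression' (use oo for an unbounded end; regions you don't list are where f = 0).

linearity at 1/2, 1, 3/2, 3 turns ℳ[f](s) into 5 summed integrals
on [0, 1/2): add ∫ t**2·t^(s-1) dt
segment 1/2 to 1 holds log(t)/t; add its integral
∫ over [1, 3/2) of log(t)·t^(s-1) joins the sum
segment [3/2, 3) carries exp(-t); integrate it
piece [3, ∞): integrate t**(-3) against the kernel

on [0, 1/2): t**2
on [1/2, 1): log(t)/t
on [1, 3/2): log(t)
on [3/2, 3): exp(-t)
on [3, oo): t**(-3)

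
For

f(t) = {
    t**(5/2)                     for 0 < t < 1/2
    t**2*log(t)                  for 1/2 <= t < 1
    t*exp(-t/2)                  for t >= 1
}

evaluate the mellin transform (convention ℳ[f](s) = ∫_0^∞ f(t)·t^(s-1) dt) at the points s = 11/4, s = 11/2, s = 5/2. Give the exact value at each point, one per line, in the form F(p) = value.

peel off the shared t-power: t**2 on [0, 1/2); t**(3/2)*log(t) on [1/2, 1); sqrt(t)*exp(-t/2) on [1, ∞)
the shared t-power comes off first: t**(3/2) on [0, 1/2); t*log(t) on [1/2, 1); exp(-t/2) on [1, ∞)
treat the 3 regions marked off by 1/2, 1 separately and sum
[0, 1/2) adds the kernel integral of t**(5/2)
for t in [1/2, 1): the term is ∫ t**2*log(t)·t^(s-1)
segment [1, ∞) carries t*exp(-t/2); integrate it

F(11/4) = 2**(1/4)*(-2688*2**(3/4) + 168 + 361*sqrt(2) + 798*log(2) + 970368*sqrt(2)*uppergamma(15/4, 1/2))/121296
F(11/2) = -7967/460800 + sqrt(2)/14400 + sqrt(2)*log(2)/1920 + 10395*sqrt(2)*sqrt(pi)*erfc(sqrt(2)/2) + 29328*exp(-1/2)
F(5/2) = -559/12960 + sqrt(2)/648 + sqrt(2)*log(2)/144 + 15*sqrt(2)*sqrt(pi)*erfc(sqrt(2)/2) + 42*exp(-1/2)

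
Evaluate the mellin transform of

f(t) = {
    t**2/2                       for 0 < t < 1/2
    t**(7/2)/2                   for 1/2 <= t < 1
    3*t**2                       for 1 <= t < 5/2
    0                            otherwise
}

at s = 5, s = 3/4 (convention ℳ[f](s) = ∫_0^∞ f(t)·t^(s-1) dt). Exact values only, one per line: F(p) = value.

breakpoints 1/2, 1: one integral from each of the 3 segments
over [0, 1/2), the kernel integral of t**2/2 enters the sum
between 1/2 and 1 the integrand is t**(7/2)/2·t^(s-1)
for t in [1, 5/2): the term is ∫ 3*t**2·t^(s-1)

F(5) = 7957503/30464 - sqrt(2)/8704
F(3/4) = -182/187 - 2**(3/4)/272 + 2**(1/4)/44 + 75*2**(1/4)*5**(3/4)/22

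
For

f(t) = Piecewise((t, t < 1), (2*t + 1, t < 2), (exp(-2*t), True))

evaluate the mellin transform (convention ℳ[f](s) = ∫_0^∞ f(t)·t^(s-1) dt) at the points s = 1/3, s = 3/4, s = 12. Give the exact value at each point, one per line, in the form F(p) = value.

split f at 1, 2: ℳ[f](s) collects 3 kernel integrals
∫ t·t^(s-1) over [0, 1)
∫ (2*t + 1)·t^(s-1) over [1, 2)
between 2 and ∞ the integrand is exp(-2*t)·t^(s-1)

F(1/3) = -15/4 + 2**(2/3)*uppergamma(1/3, 4)/2 + 6*2**(1/3)
F(3/4) = -40/21 + 2**(1/4)*uppergamma(3/4, 4)/2 + 76*2**(3/4)/21
F(12) = 83277/52 + 8505425*exp(-4)/16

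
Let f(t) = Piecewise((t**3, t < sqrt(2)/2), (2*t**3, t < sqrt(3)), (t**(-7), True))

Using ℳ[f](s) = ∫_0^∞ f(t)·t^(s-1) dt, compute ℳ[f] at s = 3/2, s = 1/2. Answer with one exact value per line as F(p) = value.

F(3/2) = 2**(3/4)*(-33 + 2380*6**(1/4))/1188
F(1/2) = 2**(1/4)*(-1053 + 12650*6**(3/4))/14742

undo the power substitution: t**(3/2) on [0, 1/2); 2*t**(3/2) on [1/2, 3); t**(-7/2) on [3, ∞)
back out the shared t-power: t on [0, 1/2); 2*t on [1/2, 3); t**(-4) on [3, ∞)
integrate the 3 segments split at sqrt(2)/2, sqrt(3), then add the results
∫ over [0, sqrt(2)/2) of t**3·t^(s-1) joins the sum
on [sqrt(2)/2, sqrt(3)): add ∫ 2*t**3·t^(s-1) dt
piece [sqrt(3), ∞): integrate t**(-7) against the kernel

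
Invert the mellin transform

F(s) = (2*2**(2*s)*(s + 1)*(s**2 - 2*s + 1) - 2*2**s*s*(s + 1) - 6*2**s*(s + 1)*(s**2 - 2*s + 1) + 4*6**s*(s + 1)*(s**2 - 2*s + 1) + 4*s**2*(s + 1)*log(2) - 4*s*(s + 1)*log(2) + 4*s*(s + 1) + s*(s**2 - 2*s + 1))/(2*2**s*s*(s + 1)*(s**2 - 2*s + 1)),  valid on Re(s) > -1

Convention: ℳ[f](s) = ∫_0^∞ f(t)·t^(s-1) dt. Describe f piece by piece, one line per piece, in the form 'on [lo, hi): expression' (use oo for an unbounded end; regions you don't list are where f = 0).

integrate the 4 segments split at 1/2, 1, 2, then add the results
segment [0, 1/2) carries t; integrate it
between 1/2 and 1 the integrand is log(t)/t·t^(s-1)
on [1, 2) integrate f = 3 against the kernel
[2, 3) adds the kernel integral of 2

on [0, 1/2): t
on [1/2, 1): log(t)/t
on [1, 2): 3
on [2, 3): 2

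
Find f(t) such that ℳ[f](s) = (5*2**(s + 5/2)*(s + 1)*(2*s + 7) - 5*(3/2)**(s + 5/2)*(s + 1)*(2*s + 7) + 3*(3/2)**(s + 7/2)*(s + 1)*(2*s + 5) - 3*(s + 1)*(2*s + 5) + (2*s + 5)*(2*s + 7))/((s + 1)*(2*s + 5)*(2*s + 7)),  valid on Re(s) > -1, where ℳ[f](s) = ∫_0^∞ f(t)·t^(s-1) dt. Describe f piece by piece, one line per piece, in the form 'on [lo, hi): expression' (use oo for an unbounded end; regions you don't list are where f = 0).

along the cuts 1, 3/2, ℳ[f](s) splits into 3 integrals
∫ over [0, 1) of t·t^(s-1) joins the sum
on [1, 3/2): add ∫ 3*t**(7/2)/2·t^(s-1) dt
[3/2, 2) adds the kernel integral of 5*t**(5/2)/2

on [0, 1): t
on [1, 3/2): 3*t**(7/2)/2
on [3/2, 2): 5*t**(5/2)/2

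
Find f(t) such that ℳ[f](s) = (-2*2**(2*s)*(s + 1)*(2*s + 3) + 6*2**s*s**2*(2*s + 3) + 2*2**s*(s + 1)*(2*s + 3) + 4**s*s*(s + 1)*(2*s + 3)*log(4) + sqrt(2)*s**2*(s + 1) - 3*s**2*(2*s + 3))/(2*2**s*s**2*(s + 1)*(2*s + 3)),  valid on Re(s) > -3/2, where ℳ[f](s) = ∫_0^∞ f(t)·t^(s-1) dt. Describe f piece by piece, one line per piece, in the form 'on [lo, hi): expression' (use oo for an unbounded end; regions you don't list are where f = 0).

on [0, 1/2): t**(3/2)
on [1/2, 1): 3*t
on [1, 2): log(t)

summing 3 kernel integrals split by 1/2, 1 yields ℳ[f](s)
[0, 1/2) adds the kernel integral of t**(3/2)
on [1/2, 1): add ∫ 3*t·t^(s-1) dt
∫ over [1, 2) of log(t)·t^(s-1) joins the sum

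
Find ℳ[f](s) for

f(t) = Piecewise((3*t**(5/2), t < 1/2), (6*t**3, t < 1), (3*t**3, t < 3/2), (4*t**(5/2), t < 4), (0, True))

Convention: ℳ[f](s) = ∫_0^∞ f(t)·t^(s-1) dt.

(2048*2**(2*s)*(s + 3) - 72*2**(1/2 - s)*3**(s + 1/2)*(s + 3) + 6*2**(1/2 - s)*(s + 3) + 48*s + 120 + 81*3**s*(2*s + 5)/2**s - 6*(2*s + 5)/2**s)/(8*(s + 3)*(2*s + 5))
  Re(s) > -5/2

breakpoints 1/2, 1, 3/2: one integral from each of the 4 segments
between 0 and 1/2 the integrand is 3*t**(5/2)·t^(s-1)
[1/2, 1) adds the kernel integral of 6*t**3
segment 1 to 3/2 holds 3*t**3; add its integral
segment [3/2, 4) carries 4*t**(5/2); integrate it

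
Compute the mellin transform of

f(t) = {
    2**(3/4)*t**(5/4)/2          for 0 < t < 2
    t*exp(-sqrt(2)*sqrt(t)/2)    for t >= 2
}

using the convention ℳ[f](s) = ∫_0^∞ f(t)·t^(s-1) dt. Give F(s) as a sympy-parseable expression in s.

the shared t-power comes off first: 2**(3/4)*t**(1/4)/2 on [0, 2); exp(-sqrt(2)*sqrt(t)/2) on [2, ∞)
strip the common scale on t: t**(1/4) on [0, 1); exp(-sqrt(t)) on [1, ∞)
strip the power substitution: sqrt(t) on [0, 1); exp(-t) on [1, ∞)
the 2 pieces separated at 2 each add one integral
segment 0 to 2 holds 2**(3/4)*t**(5/4)/2; add its integral
for t in [2, ∞): the term is ∫ t*exp(-sqrt(2)*sqrt(t)/2)·t^(s-1)

2**(s + 2)*((4*s + 5)*uppergamma(2*s + 2, 1) + 2)/(4*s + 5)
  Re(s) > -5/4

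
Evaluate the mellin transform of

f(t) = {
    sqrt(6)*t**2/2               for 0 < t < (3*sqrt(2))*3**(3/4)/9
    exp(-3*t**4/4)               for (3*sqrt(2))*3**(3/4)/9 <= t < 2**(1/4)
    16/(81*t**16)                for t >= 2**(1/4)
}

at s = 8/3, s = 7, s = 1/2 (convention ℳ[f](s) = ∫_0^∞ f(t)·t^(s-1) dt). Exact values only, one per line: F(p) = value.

F(8/3) = -6**(1/3)*uppergamma(2/3, 3/2)/6 + 2**(2/3)/1080 + 6**(1/3)*uppergamma(2/3, 1)/6 + 2**(5/6)*3**(1/3)/7
F(7) = 2**(3/4)*3**(1/4)*(-243*2**(3/4)*uppergamma(7/4, 3/2) + 2*3**(3/4) + 243*2**(3/4)*uppergamma(7/4, 1) + 216*2**(1/4))/2187
F(1/2) = 2**(1/8)*3**(7/8)*(-12555*2**(1/8)*uppergamma(1/8, 3/2) + 40*3**(1/8) + 12555*2**(1/8)*uppergamma(1/8, 1) + 20088*2**(5/8))/150660

strip the power substitution: sqrt(6)*t/2 on [0, 2*sqrt(3)/3); exp(-3*t**2/4) on [2*sqrt(3)/3, sqrt(2)); 16/(81*t**8) on [sqrt(2), ∞)
reversing the power substitution: sqrt(6)*sqrt(t)/2 on [0, 4/3); exp(-3*t/4) on [4/3, 2); 16/(81*t**4) on [2, ∞)
invert the common scale on t to get sqrt(t) on [0, 2); exp(-t/2) on [2, 3); t**(-4) on [3, ∞)
along the cuts (3*sqrt(2))*3**(3/4)/9, 2**(1/4), ℳ[f](s) splits into 3 integrals
piece [0, (3*sqrt(2))*3**(3/4)/9): integrate sqrt(6)*t**2/2 against the kernel
∫ exp(-3*t**4/4)·t^(s-1) over [(3*sqrt(2))*3**(3/4)/9, 2**(1/4))
between 2**(1/4) and ∞ the integrand is 16/(81*t**16)·t^(s-1)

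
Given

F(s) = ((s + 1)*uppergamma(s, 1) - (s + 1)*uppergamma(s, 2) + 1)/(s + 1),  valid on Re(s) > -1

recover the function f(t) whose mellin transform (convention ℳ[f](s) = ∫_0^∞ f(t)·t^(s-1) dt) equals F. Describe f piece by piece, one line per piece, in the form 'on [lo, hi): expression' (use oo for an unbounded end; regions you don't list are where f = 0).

along the cuts 1, ℳ[f](s) splits into 2 integrals
the [0, 1) slice contributes ∫ t·t^(s-1) dt
over [1, 2), the kernel integral of exp(-t) enters the sum

on [0, 1): t
on [1, 2): exp(-t)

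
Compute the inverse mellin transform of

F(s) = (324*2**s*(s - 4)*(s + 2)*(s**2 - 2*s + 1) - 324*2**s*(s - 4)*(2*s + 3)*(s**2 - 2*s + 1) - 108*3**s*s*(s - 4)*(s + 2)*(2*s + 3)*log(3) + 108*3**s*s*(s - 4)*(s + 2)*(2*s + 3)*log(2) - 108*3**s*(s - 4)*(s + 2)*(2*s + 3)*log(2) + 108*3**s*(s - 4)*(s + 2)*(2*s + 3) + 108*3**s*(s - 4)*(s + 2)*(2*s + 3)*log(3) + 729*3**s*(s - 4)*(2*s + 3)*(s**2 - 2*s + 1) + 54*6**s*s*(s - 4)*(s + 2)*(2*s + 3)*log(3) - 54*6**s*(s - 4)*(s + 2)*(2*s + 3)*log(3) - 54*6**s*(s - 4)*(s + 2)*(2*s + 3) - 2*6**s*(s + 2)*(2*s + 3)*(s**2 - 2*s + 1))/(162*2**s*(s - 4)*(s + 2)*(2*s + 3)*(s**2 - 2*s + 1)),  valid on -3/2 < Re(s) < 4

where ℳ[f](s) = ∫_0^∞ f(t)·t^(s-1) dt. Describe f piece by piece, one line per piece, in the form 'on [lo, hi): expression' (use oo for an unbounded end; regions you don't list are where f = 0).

integrate the 4 segments split at 1, 3/2, 3, then add the results
[0, 1) adds the kernel integral of t**(3/2)
[1, 3/2) adds the kernel integral of 2*t**2
over [3/2, 3), the kernel integral of log(t)/t enters the sum
∫ t**(-4)·t^(s-1) over [3, ∞)

on [0, 1): t**(3/2)
on [1, 3/2): 2*t**2
on [3/2, 3): log(t)/t
on [3, oo): t**(-4)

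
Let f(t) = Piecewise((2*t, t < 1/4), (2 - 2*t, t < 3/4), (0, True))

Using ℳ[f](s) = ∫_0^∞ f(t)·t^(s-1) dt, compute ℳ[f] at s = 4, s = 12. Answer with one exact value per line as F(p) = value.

F(4) = 159/2560
F(12) = 2125757/1308622848

the common scale on t comes off first: t on [0, 1/2); 2 - t on [1/2, 3/2)
slice at 1/4, transform all 2 pieces, and sum them
for t in [0, 1/4): the term is ∫ 2*t·t^(s-1)
segment [1/4, 3/4) carries (2 - 2*t); integrate it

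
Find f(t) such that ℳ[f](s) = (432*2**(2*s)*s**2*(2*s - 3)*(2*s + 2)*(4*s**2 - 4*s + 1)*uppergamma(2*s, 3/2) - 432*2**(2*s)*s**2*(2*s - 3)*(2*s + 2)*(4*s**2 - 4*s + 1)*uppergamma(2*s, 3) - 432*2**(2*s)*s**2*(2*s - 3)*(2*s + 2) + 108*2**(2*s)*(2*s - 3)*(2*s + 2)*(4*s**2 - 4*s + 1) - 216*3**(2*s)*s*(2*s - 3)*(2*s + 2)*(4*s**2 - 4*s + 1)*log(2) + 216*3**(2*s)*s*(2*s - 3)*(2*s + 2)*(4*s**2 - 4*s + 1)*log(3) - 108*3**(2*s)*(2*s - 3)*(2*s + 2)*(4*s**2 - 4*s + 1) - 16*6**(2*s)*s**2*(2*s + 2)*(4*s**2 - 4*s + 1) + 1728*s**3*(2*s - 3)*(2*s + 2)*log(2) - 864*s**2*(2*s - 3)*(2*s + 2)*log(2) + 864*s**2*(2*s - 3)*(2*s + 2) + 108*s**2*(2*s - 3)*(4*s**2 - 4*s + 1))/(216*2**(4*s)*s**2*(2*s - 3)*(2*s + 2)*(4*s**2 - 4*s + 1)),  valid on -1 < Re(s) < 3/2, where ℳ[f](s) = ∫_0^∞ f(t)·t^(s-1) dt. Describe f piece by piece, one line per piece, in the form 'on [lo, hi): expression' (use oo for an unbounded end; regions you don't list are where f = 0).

on [0, 1/16): 4*t
on [1/16, 1/4): log(2*sqrt(t))/(2*sqrt(t))
on [1/4, 9/16): log(2*sqrt(t))
on [9/16, 9/4): exp(-2*sqrt(t))
on [9/4, oo): 1/(8*t**(3/2))

strip the power substitution: 4*t**2 on [0, 1/4); log(2*t)/(2*t) on [1/4, 1/2); log(2*t) on [1/2, 3/4); …
strip the common scale on t: t**2 on [0, 1/2); log(t)/t on [1/2, 1); log(t) on [1, 3/2); …
split f at 1/16, 1/4, 9/16, 9/4: ℳ[f](s) collects 5 kernel integrals
on [0, 1/16): add ∫ 4*t·t^(s-1) dt
segment 1/16 to 1/4 holds log(2*sqrt(t))/(2*sqrt(t)); add its integral
piece [1/4, 9/16): integrate log(2*sqrt(t)) against the kernel
∫ over [9/16, 9/4) of exp(-2*sqrt(t))·t^(s-1) joins the sum
the [9/4, ∞) slice contributes ∫ 1/(8*t**(3/2))·t^(s-1) dt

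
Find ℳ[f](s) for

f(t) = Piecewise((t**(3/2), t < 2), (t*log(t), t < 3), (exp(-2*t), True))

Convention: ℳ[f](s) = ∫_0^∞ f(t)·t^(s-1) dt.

breakpoints 2, 3: one integral from each of the 3 segments
segment 0 to 2 holds t**(3/2); add its integral
piece [2, 3): integrate t*log(t) against the kernel
[3, ∞) adds the kernel integral of exp(-2*t)

(-12**s*s*(2*s + 3)*log(4) - 12**s*(2*s + 3)*log(4) + 12**s*(4*s + 6) + 12**s*sqrt(2)*(4*s**2 + 8*s + 4) + 3*18**s*s*(2*s + 3)*log(3) + 18**s*(-6*s - 9) + 3*18**s*(2*s + 3)*log(3) + 3**s*(2*s + 3)*(s**2 + 2*s + 1)*uppergamma(s, 6))/(6**s*(2*s + 3)*(s**2 + 2*s + 1))
  Re(s) > -3/2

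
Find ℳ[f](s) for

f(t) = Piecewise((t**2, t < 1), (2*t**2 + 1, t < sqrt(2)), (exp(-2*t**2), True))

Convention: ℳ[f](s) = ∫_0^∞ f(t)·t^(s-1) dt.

(2**(s/2)*s*(s/2 + 1)*uppergamma(s/2, 4)/2 - 4**(s/2)*s - 4**(s/2) + 5*8**(s/2)*s/2 + 8**(s/2))/(4**(s/2)*s*(s/2 + 1))
  Re(s) > -2

invert the power substitution to get t on [0, 1); 2*t + 1 on [1, 2); exp(-2*t) on [2, ∞)
breakpoints 1, sqrt(2): one integral from each of the 3 segments
on [0, 1): add ∫ t**2·t^(s-1) dt
piece [1, sqrt(2)): integrate (2*t**2 + 1) against the kernel
the [sqrt(2), ∞) slice contributes ∫ exp(-2*t**2)·t^(s-1) dt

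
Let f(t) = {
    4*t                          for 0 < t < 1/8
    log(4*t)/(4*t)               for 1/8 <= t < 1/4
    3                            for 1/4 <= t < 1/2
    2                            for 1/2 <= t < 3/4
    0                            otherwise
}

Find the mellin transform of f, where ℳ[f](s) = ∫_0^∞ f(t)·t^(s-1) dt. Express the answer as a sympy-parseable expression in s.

(2*2**(2*s)*(s + 1)*(s**2 - 2*s + 1) - 2*2**s*s*(s + 1) - 6*2**s*(s + 1)*(s**2 - 2*s + 1) + 4*6**s*(s + 1)*(s**2 - 2*s + 1) + 4*s**2*(s + 1)*log(2) - 4*s*(s + 1)*log(2) + 4*s*(s + 1) + s*(s**2 - 2*s + 1))/(2*2**(3*s)*s*(s + 1)*(s**2 - 2*s + 1))
  Re(s) > -1

strip the common scale on t: 2*t on [0, 1/4); log(2*t)/(2*t) on [1/4, 1/2); 3 on [1/2, 1); …
remove the common scale on t first: t on [0, 1/2); log(t)/t on [1/2, 1); 3 on [1, 2); …
split f at 1/8, 1/4, 1/2: ℳ[f](s) collects 4 kernel integrals
∫ over [0, 1/8) of 4*t·t^(s-1) joins the sum
[1/8, 1/4) adds the kernel integral of log(4*t)/(4*t)
between 1/4 and 1/2 the integrand is 3·t^(s-1)
∫ 2·t^(s-1) over [1/2, 3/4)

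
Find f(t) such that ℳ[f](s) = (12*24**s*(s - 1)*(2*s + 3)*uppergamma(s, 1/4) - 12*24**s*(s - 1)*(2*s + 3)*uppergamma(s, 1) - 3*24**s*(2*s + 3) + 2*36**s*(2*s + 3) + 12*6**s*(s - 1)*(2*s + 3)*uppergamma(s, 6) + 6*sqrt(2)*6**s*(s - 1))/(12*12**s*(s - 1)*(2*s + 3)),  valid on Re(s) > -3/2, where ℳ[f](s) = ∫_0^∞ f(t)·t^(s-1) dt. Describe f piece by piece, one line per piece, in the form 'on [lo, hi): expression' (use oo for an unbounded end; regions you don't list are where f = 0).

on [0, 1/2): t**(3/2)
on [1/2, 2): exp(-t/2)
on [2, 3): 1/(2*t)
on [3, oo): exp(-2*t)

treat the 4 regions marked off by 1/2, 2, 3 separately and sum
for t in [0, 1/2): the term is ∫ t**(3/2)·t^(s-1)
∫ exp(-t/2)·t^(s-1) over [1/2, 2)
segment 2 to 3 holds 1/(2*t); add its integral
segment [3, ∞) carries exp(-2*t); integrate it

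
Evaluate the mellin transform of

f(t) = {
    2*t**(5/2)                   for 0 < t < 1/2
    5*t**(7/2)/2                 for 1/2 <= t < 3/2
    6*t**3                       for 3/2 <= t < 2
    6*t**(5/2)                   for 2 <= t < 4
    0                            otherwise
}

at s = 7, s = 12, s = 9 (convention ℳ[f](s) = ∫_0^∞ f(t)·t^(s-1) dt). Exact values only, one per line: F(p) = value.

F(7) = -264241079*sqrt(2)/817152 + 98415*sqrt(6)/14336 + 32268657759/97280
F(12) = -399431958425*sqrt(2)/58916864 + 71744535*sqrt(6)/2031616 + 527796303727073/2375680
F(9) = -1006632943*sqrt(2)/942080 + 531441*sqrt(6)/40960 + 825007373657/188416

linearity at 1/2, 3/2, 2 turns ℳ[f](s) into 4 summed integrals
over [0, 1/2), the kernel integral of 2*t**(5/2) enters the sum
∫ over [1/2, 3/2) of 5*t**(7/2)/2·t^(s-1) joins the sum
∫ 6*t**3·t^(s-1) over [3/2, 2)
between 2 and 4 the integrand is 6*t**(5/2)·t^(s-1)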